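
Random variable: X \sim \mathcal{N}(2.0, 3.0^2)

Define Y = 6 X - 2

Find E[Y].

For Y = 6X - 2:
E[Y] = 6 * E[X] - 2
E[X] = 2.0 = 2
E[Y] = 6 * 2 - 2 = 10

10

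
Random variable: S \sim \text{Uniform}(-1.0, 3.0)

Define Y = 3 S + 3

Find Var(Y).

For Y = aS + b: Var(Y) = a² * Var(S)
Var(S) = (3 + 1)^2/12 = 1.3333333
Var(Y) = 3² * 1.3333333 = 9 * 1.3333333 = 12

12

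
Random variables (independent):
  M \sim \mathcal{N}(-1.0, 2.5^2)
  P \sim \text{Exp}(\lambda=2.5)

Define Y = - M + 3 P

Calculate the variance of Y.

For independent RVs: Var(aX + bY) = a²Var(X) + b²Var(Y)
Var(M) = 6.25
Var(P) = 0.16
Var(Y) = (-1)²*6.25 + 3²*0.16
= 1*6.25 + 9*0.16 = 7.69

7.69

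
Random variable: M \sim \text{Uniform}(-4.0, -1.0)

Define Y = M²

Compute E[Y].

E[M²] = Var(M) + (E[M])² = 0.75 + 6.25 = 7

7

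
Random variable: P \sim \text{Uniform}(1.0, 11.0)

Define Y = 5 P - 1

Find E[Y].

For Y = 5P - 1:
E[Y] = 5 * E[P] - 1
E[P] = (1 + 11)/2 = 6
E[Y] = 5 * 6 - 1 = 29

29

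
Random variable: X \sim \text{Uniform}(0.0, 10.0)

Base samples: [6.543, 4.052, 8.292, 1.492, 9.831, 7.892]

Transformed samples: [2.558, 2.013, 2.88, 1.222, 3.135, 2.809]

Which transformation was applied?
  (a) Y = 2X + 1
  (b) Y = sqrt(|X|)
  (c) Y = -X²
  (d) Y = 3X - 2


Checking option (b) Y = sqrt(|X|):
  X = 6.543 -> Y = 2.558 ✓
  X = 4.052 -> Y = 2.013 ✓
  X = 8.292 -> Y = 2.88 ✓
All samples match this transformation.

(b) sqrt(|X|)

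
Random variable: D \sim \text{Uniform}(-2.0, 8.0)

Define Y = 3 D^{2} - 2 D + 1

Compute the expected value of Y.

E[Y] = 3*E[D²] - 2*E[D] + 1
E[D] = 3
E[D²] = Var(D) + (E[D])² = 8.3333333 + 9 = 17.333333
E[Y] = 3*17.333333 - 2*3 + 1 = 47

47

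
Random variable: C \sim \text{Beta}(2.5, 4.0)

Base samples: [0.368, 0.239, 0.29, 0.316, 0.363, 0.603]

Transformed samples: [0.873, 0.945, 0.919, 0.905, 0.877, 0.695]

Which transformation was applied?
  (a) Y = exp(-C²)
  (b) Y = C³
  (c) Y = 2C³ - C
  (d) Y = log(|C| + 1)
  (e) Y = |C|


Checking option (a) Y = exp(-C²):
  C = 0.368 -> Y = 0.873 ✓
  C = 0.239 -> Y = 0.945 ✓
  C = 0.29 -> Y = 0.919 ✓
All samples match this transformation.

(a) exp(-C²)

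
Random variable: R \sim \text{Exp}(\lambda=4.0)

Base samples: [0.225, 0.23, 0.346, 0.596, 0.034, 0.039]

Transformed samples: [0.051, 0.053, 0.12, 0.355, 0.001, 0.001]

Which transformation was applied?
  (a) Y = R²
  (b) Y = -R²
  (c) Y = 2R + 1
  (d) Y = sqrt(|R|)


Checking option (a) Y = R²:
  R = 0.225 -> Y = 0.051 ✓
  R = 0.23 -> Y = 0.053 ✓
  R = 0.346 -> Y = 0.12 ✓
All samples match this transformation.

(a) R²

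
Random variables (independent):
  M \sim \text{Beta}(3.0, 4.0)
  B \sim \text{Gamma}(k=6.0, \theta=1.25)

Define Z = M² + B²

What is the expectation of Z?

E[Z] = E[M²] + E[B²]
E[M²] = Var(M) + E[M]² = 0.030612245 + 0.18367347 = 0.21428571
E[B²] = Var(B) + E[B]² = 9.375 + 56.25 = 65.625
E[Z] = 0.21428571 + 65.625 = 65.839286

65.839286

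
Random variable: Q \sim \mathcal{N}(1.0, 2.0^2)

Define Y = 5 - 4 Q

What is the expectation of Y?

For Y = -4Q + 5:
E[Y] = -4 * E[Q] + 5
E[Q] = 1.0 = 1
E[Y] = -4 * 1 + 5 = 1

1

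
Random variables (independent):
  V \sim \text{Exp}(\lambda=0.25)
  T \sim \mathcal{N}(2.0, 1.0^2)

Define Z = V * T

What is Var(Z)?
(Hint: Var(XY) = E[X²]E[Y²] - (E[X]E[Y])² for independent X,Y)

Var(XY) = E[X²]E[Y²] - (E[X]E[Y])²
E[V] = 4, Var(V) = 16
E[T] = 2, Var(T) = 1
E[V²] = 16 + 4² = 32
E[T²] = 1 + 2² = 5
Var(Z) = 32*5 - (4*2)²
= 160 - 64 = 96

96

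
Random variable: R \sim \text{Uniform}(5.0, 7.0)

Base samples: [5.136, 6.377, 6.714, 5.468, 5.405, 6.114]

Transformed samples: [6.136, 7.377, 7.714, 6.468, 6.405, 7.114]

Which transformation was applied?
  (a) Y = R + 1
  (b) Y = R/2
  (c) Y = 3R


Checking option (a) Y = R + 1:
  R = 5.136 -> Y = 6.136 ✓
  R = 6.377 -> Y = 7.377 ✓
  R = 6.714 -> Y = 7.714 ✓
All samples match this transformation.

(a) R + 1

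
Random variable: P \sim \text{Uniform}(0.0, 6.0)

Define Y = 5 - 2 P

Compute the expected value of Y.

For Y = -2P + 5:
E[Y] = -2 * E[P] + 5
E[P] = (0 + 6)/2 = 3
E[Y] = -2 * 3 + 5 = -1

-1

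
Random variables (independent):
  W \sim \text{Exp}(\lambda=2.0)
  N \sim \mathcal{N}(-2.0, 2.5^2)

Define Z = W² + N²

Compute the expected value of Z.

E[Z] = E[W²] + E[N²]
E[W²] = Var(W) + E[W]² = 0.25 + 0.25 = 0.5
E[N²] = Var(N) + E[N]² = 6.25 + 4 = 10.25
E[Z] = 0.5 + 10.25 = 10.75

10.75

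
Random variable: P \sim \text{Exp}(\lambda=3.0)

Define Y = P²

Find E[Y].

Using E[X²] = Var(X) + (E[X])²:
E[P] = 0.33333333
Var(P) = 1/3.0^2 = 0.11111111
E[P²] = 0.11111111 + 0.33333333² = 0.11111111 + 0.11111111 = 0.22222222

0.22222222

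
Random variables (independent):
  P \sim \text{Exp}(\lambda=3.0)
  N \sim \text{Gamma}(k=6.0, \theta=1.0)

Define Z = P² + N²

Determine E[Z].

E[Z] = E[P²] + E[N²]
E[P²] = Var(P) + E[P]² = 0.11111111 + 0.11111111 = 0.22222222
E[N²] = Var(N) + E[N]² = 6 + 36 = 42
E[Z] = 0.22222222 + 42 = 42.222222

42.222222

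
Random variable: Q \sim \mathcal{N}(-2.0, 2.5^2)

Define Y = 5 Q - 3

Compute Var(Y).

For Y = aQ + b: Var(Y) = a² * Var(Q)
Var(Q) = 2.5^2 = 6.25
Var(Y) = 5² * 6.25 = 25 * 6.25 = 156.25

156.25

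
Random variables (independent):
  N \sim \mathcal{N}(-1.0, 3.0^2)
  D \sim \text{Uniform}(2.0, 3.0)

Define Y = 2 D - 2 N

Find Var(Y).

For independent RVs: Var(aX + bY) = a²Var(X) + b²Var(Y)
Var(N) = 9
Var(D) = 0.083333333
Var(Y) = (-2)²*9 + 2²*0.083333333
= 4*9 + 4*0.083333333 = 36.333333

36.333333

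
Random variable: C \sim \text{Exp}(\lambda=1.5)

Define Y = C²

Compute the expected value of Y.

Using E[X²] = Var(X) + (E[X])²:
E[C] = 0.66666667
Var(C) = 1/1.5^2 = 0.44444444
E[C²] = 0.44444444 + 0.66666667² = 0.44444444 + 0.44444444 = 0.88888889

0.88888889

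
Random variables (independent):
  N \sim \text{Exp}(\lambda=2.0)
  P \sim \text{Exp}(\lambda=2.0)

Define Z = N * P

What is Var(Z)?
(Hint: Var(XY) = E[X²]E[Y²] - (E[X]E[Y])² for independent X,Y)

Var(XY) = E[X²]E[Y²] - (E[X]E[Y])²
E[N] = 0.5, Var(N) = 0.25
E[P] = 0.5, Var(P) = 0.25
E[N²] = 0.25 + 0.5² = 0.5
E[P²] = 0.25 + 0.5² = 0.5
Var(Z) = 0.5*0.5 - (0.5*0.5)²
= 0.25 - 0.0625 = 0.1875

0.1875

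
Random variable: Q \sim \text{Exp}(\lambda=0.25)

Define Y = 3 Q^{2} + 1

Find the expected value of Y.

E[Y] = 3*E[Q²] + 1
E[Q] = 4
E[Q²] = Var(Q) + (E[Q])² = 16 + 16 = 32
E[Y] = 3*32 + 1 = 97

97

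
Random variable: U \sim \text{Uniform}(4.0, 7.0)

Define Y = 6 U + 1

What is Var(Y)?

For Y = aU + b: Var(Y) = a² * Var(U)
Var(U) = (7 - 4)^2/12 = 0.75
Var(Y) = 6² * 0.75 = 36 * 0.75 = 27

27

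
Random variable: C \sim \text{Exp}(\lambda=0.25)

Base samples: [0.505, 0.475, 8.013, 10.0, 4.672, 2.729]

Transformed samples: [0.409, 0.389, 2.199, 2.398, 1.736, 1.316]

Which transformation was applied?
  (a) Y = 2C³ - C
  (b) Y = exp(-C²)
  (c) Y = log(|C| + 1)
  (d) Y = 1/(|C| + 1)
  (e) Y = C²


Checking option (c) Y = log(|C| + 1):
  C = 0.505 -> Y = 0.409 ✓
  C = 0.475 -> Y = 0.389 ✓
  C = 8.013 -> Y = 2.199 ✓
All samples match this transformation.

(c) log(|C| + 1)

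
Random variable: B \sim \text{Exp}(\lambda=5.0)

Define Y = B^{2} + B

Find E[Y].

E[Y] = 1*E[B²] + 1*E[B]
E[B] = 0.2
E[B²] = Var(B) + (E[B])² = 0.04 + 0.04 = 0.08
E[Y] = 1*0.08 + 1*0.2 = 0.28

0.28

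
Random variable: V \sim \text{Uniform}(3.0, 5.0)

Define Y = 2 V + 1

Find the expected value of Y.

For Y = 2V + 1:
E[Y] = 2 * E[V] + 1
E[V] = (3 + 5)/2 = 4
E[Y] = 2 * 4 + 1 = 9

9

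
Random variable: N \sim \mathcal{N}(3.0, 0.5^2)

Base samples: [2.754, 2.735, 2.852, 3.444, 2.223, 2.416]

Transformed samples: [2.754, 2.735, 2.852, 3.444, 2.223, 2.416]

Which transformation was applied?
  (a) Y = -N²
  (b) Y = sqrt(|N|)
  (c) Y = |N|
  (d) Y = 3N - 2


Checking option (c) Y = |N|:
  N = 2.754 -> Y = 2.754 ✓
  N = 2.735 -> Y = 2.735 ✓
  N = 2.852 -> Y = 2.852 ✓
All samples match this transformation.

(c) |N|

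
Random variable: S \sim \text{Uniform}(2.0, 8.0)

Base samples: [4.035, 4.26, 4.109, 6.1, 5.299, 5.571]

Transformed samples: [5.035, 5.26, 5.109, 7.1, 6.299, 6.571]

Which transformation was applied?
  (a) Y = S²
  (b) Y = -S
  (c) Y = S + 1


Checking option (c) Y = S + 1:
  S = 4.035 -> Y = 5.035 ✓
  S = 4.26 -> Y = 5.26 ✓
  S = 4.109 -> Y = 5.109 ✓
All samples match this transformation.

(c) S + 1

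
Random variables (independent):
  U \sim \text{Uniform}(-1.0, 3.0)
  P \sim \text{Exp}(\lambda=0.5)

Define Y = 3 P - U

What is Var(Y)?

For independent RVs: Var(aX + bY) = a²Var(X) + b²Var(Y)
Var(U) = 1.3333333
Var(P) = 4
Var(Y) = (-1)²*1.3333333 + 3²*4
= 1*1.3333333 + 9*4 = 37.333333

37.333333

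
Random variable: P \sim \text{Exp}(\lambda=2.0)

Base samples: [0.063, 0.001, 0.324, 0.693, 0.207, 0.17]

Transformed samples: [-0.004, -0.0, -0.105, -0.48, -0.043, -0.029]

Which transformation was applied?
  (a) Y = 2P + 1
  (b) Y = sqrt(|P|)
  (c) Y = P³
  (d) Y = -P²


Checking option (d) Y = -P²:
  P = 0.063 -> Y = -0.004 ✓
  P = 0.001 -> Y = -0.0 ✓
  P = 0.324 -> Y = -0.105 ✓
All samples match this transformation.

(d) -P²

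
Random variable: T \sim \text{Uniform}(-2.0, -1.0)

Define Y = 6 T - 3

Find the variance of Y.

For Y = aT + b: Var(Y) = a² * Var(T)
Var(T) = (-1 + 2)^2/12 = 0.083333333
Var(Y) = 6² * 0.083333333 = 36 * 0.083333333 = 3

3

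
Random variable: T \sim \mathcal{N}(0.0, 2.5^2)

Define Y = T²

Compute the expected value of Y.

Using E[X²] = Var(X) + (E[X])²:
E[T] = 0
Var(T) = 2.5^2 = 6.25
E[T²] = 6.25 + 0² = 6.25 + 0 = 6.25

6.25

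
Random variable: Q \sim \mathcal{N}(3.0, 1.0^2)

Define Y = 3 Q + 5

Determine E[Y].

For Y = 3Q + 5:
E[Y] = 3 * E[Q] + 5
E[Q] = 3.0 = 3
E[Y] = 3 * 3 + 5 = 14

14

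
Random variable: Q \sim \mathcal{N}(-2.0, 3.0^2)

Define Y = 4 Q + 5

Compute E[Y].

For Y = 4Q + 5:
E[Y] = 4 * E[Q] + 5
E[Q] = -2.0 = -2
E[Y] = 4 * (-2) + 5 = -3

-3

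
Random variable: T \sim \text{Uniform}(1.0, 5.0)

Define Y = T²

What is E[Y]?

E[T²] = Var(T) + (E[T])² = 1.3333333 + 9 = 10.333333

10.333333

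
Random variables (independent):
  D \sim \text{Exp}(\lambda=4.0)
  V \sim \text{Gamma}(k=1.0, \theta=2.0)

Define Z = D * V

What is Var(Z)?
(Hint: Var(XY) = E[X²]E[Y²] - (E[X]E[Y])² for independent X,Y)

Var(XY) = E[X²]E[Y²] - (E[X]E[Y])²
E[D] = 0.25, Var(D) = 0.0625
E[V] = 2, Var(V) = 4
E[D²] = 0.0625 + 0.25² = 0.125
E[V²] = 4 + 2² = 8
Var(Z) = 0.125*8 - (0.25*2)²
= 1 - 0.25 = 0.75

0.75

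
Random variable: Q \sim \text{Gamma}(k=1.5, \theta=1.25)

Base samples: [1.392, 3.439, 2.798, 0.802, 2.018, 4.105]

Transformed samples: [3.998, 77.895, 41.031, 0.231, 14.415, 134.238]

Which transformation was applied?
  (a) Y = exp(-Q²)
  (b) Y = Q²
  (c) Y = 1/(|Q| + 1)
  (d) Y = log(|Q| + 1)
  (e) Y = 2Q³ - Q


Checking option (e) Y = 2Q³ - Q:
  Q = 1.392 -> Y = 3.998 ✓
  Q = 3.439 -> Y = 77.895 ✓
  Q = 2.798 -> Y = 41.031 ✓
All samples match this transformation.

(e) 2Q³ - Q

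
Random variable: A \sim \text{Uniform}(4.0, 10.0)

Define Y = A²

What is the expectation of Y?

Using E[X²] = Var(X) + (E[X])²:
E[A] = 7
Var(A) = (10 - 4)^2/12 = 3
E[A²] = 3 + 7² = 3 + 49 = 52

52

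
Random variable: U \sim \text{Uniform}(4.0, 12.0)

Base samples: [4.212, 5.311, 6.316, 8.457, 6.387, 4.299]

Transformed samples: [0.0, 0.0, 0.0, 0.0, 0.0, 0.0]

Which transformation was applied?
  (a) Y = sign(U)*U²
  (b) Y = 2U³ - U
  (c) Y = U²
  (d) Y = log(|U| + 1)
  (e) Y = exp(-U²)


Checking option (e) Y = exp(-U²):
  U = 4.212 -> Y = 0.0 ✓
  U = 5.311 -> Y = 0.0 ✓
  U = 6.316 -> Y = 0.0 ✓
All samples match this transformation.

(e) exp(-U²)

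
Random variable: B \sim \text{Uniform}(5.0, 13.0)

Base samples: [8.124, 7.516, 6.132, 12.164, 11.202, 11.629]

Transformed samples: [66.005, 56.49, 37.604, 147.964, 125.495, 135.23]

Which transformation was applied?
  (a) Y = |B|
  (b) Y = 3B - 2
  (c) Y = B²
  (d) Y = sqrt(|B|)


Checking option (c) Y = B²:
  B = 8.124 -> Y = 66.005 ✓
  B = 7.516 -> Y = 56.49 ✓
  B = 6.132 -> Y = 37.604 ✓
All samples match this transformation.

(c) B²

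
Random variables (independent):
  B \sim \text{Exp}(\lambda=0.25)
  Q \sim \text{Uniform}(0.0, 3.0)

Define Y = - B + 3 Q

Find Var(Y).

For independent RVs: Var(aX + bY) = a²Var(X) + b²Var(Y)
Var(B) = 16
Var(Q) = 0.75
Var(Y) = (-1)²*16 + 3²*0.75
= 1*16 + 9*0.75 = 22.75

22.75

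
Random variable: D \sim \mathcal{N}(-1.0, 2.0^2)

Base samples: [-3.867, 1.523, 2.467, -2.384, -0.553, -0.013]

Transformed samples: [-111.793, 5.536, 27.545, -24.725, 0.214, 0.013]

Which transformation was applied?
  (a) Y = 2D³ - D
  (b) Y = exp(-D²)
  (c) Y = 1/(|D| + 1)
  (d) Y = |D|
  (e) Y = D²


Checking option (a) Y = 2D³ - D:
  D = -3.867 -> Y = -111.793 ✓
  D = 1.523 -> Y = 5.536 ✓
  D = 2.467 -> Y = 27.545 ✓
All samples match this transformation.

(a) 2D³ - D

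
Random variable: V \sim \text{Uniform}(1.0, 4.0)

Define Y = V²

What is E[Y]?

E[V²] = Var(V) + (E[V])² = 0.75 + 6.25 = 7

7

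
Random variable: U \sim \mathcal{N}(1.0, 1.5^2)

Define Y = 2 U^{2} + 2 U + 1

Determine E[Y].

E[Y] = 2*E[U²] + 2*E[U] + 1
E[U] = 1
E[U²] = Var(U) + (E[U])² = 2.25 + 1 = 3.25
E[Y] = 2*3.25 + 2*1 + 1 = 9.5

9.5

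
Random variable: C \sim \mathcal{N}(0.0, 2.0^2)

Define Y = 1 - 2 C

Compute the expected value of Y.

For Y = -2C + 1:
E[Y] = -2 * E[C] + 1
E[C] = 0.0 = 0
E[Y] = -2 * 0 + 1 = 1

1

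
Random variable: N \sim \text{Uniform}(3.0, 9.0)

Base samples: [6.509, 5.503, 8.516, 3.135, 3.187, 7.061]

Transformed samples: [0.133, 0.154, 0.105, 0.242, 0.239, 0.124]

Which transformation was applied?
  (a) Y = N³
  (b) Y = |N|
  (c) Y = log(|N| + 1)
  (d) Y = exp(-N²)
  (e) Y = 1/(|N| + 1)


Checking option (e) Y = 1/(|N| + 1):
  N = 6.509 -> Y = 0.133 ✓
  N = 5.503 -> Y = 0.154 ✓
  N = 8.516 -> Y = 0.105 ✓
All samples match this transformation.

(e) 1/(|N| + 1)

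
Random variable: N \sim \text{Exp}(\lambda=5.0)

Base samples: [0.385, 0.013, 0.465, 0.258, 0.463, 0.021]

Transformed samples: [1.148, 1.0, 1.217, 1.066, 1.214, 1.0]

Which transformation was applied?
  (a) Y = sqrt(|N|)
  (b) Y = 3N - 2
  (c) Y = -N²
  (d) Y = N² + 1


Checking option (d) Y = N² + 1:
  N = 0.385 -> Y = 1.148 ✓
  N = 0.013 -> Y = 1.0 ✓
  N = 0.465 -> Y = 1.217 ✓
All samples match this transformation.

(d) N² + 1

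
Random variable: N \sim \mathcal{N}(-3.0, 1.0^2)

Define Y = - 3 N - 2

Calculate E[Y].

For Y = -3N - 2:
E[Y] = -3 * E[N] - 2
E[N] = -3.0 = -3
E[Y] = -3 * (-3) - 2 = 7

7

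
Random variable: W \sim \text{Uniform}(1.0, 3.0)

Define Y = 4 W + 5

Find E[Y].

For Y = 4W + 5:
E[Y] = 4 * E[W] + 5
E[W] = (1 + 3)/2 = 2
E[Y] = 4 * 2 + 5 = 13

13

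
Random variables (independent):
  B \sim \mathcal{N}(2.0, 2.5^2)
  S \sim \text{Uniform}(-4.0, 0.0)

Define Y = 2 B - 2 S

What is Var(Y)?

For independent RVs: Var(aX + bY) = a²Var(X) + b²Var(Y)
Var(B) = 6.25
Var(S) = 1.3333333
Var(Y) = 2²*6.25 + (-2)²*1.3333333
= 4*6.25 + 4*1.3333333 = 30.333333

30.333333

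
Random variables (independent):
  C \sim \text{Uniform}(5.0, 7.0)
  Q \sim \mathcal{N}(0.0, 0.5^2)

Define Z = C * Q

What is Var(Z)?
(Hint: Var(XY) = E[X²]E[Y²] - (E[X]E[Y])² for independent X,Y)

Var(XY) = E[X²]E[Y²] - (E[X]E[Y])²
E[C] = 6, Var(C) = 0.33333333
E[Q] = 0, Var(Q) = 0.25
E[C²] = 0.33333333 + 6² = 36.333333
E[Q²] = 0.25 + 0² = 0.25
Var(Z) = 36.333333*0.25 - (6*0)²
= 9.0833333 - 0 = 9.0833333

9.0833333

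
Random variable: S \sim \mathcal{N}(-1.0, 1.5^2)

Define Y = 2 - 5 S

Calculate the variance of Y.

For Y = aS + b: Var(Y) = a² * Var(S)
Var(S) = 1.5^2 = 2.25
Var(Y) = (-5)² * 2.25 = 25 * 2.25 = 56.25

56.25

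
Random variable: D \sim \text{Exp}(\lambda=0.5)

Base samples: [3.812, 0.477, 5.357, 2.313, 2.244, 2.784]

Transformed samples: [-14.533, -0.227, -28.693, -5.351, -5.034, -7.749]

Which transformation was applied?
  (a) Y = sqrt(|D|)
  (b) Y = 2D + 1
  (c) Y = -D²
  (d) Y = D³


Checking option (c) Y = -D²:
  D = 3.812 -> Y = -14.533 ✓
  D = 0.477 -> Y = -0.227 ✓
  D = 5.357 -> Y = -28.693 ✓
All samples match this transformation.

(c) -D²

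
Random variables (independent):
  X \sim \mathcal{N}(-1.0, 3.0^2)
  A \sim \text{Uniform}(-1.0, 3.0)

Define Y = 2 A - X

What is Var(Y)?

For independent RVs: Var(aX + bY) = a²Var(X) + b²Var(Y)
Var(X) = 9
Var(A) = 1.3333333
Var(Y) = (-1)²*9 + 2²*1.3333333
= 1*9 + 4*1.3333333 = 14.333333

14.333333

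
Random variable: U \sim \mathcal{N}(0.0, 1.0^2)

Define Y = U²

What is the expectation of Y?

Using E[X²] = Var(X) + (E[X])²:
E[U] = 0
Var(U) = 1.0^2 = 1
E[U²] = 1 + 0² = 1 + 0 = 1

1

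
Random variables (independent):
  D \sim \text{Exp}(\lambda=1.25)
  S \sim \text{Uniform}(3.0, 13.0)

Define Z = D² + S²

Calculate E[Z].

E[Z] = E[D²] + E[S²]
E[D²] = Var(D) + E[D]² = 0.64 + 0.64 = 1.28
E[S²] = Var(S) + E[S]² = 8.3333333 + 64 = 72.333333
E[Z] = 1.28 + 72.333333 = 73.613333

73.613333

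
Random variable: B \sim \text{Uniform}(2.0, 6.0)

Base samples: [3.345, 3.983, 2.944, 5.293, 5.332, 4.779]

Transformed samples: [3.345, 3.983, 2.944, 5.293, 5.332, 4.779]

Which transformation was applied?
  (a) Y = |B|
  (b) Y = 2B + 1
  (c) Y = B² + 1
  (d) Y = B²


Checking option (a) Y = |B|:
  B = 3.345 -> Y = 3.345 ✓
  B = 3.983 -> Y = 3.983 ✓
  B = 2.944 -> Y = 2.944 ✓
All samples match this transformation.

(a) |B|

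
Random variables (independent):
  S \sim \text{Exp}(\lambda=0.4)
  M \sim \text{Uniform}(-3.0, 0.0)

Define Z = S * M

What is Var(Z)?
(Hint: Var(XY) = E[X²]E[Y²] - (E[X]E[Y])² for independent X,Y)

Var(XY) = E[X²]E[Y²] - (E[X]E[Y])²
E[S] = 2.5, Var(S) = 6.25
E[M] = -1.5, Var(M) = 0.75
E[S²] = 6.25 + 2.5² = 12.5
E[M²] = 0.75 + (-1.5)² = 3
Var(Z) = 12.5*3 - (2.5*(-1.5))²
= 37.5 - 14.0625 = 23.4375

23.4375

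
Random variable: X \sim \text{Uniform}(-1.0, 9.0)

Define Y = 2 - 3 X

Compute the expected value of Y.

For Y = -3X + 2:
E[Y] = -3 * E[X] + 2
E[X] = (-1 + 9)/2 = 4
E[Y] = -3 * 4 + 2 = -10

-10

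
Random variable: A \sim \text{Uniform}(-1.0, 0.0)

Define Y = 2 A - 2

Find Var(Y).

For Y = aA + b: Var(Y) = a² * Var(A)
Var(A) = (0 + 1)^2/12 = 0.083333333
Var(Y) = 2² * 0.083333333 = 4 * 0.083333333 = 0.33333333

0.33333333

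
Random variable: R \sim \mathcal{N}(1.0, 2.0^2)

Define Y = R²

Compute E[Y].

Using E[X²] = Var(X) + (E[X])²:
E[R] = 1
Var(R) = 2.0^2 = 4
E[R²] = 4 + 1² = 4 + 1 = 5

5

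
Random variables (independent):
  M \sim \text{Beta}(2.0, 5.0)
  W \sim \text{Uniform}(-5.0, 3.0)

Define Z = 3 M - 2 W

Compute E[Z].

E[Z] = 3*E[M] - 2*E[W]
E[M] = 0.28571429
E[W] = -1
E[Z] = 3*0.28571429 - 2*(-1) = 2.8571429

2.8571429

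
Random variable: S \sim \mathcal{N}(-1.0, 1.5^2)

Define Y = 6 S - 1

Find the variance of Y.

For Y = aS + b: Var(Y) = a² * Var(S)
Var(S) = 1.5^2 = 2.25
Var(Y) = 6² * 2.25 = 36 * 2.25 = 81

81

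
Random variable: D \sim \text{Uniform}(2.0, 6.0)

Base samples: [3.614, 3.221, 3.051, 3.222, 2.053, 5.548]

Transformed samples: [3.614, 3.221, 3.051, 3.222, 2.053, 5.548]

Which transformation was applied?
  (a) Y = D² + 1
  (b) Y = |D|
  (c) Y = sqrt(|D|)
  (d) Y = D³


Checking option (b) Y = |D|:
  D = 3.614 -> Y = 3.614 ✓
  D = 3.221 -> Y = 3.221 ✓
  D = 3.051 -> Y = 3.051 ✓
All samples match this transformation.

(b) |D|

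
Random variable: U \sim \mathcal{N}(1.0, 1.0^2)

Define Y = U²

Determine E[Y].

E[U²] = Var(U) + (E[U])² = 1 + 1 = 2

2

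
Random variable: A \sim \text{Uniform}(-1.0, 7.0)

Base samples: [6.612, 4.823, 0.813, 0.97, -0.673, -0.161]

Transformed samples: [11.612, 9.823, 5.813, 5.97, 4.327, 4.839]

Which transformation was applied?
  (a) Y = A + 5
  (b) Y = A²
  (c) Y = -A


Checking option (a) Y = A + 5:
  A = 6.612 -> Y = 11.612 ✓
  A = 4.823 -> Y = 9.823 ✓
  A = 0.813 -> Y = 5.813 ✓
All samples match this transformation.

(a) A + 5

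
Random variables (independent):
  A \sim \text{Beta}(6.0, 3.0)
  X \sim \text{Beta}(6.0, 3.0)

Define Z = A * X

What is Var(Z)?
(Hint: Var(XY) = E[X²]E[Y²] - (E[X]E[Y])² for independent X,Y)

Var(XY) = E[X²]E[Y²] - (E[X]E[Y])²
E[A] = 0.66666667, Var(A) = 0.022222222
E[X] = 0.66666667, Var(X) = 0.022222222
E[A²] = 0.022222222 + 0.66666667² = 0.46666667
E[X²] = 0.022222222 + 0.66666667² = 0.46666667
Var(Z) = 0.46666667*0.46666667 - (0.66666667*0.66666667)²
= 0.21777778 - 0.19753086 = 0.020246914

0.020246914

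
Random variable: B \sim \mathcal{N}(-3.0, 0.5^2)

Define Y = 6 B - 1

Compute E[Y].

For Y = 6B - 1:
E[Y] = 6 * E[B] - 1
E[B] = -3.0 = -3
E[Y] = 6 * (-3) - 1 = -19

-19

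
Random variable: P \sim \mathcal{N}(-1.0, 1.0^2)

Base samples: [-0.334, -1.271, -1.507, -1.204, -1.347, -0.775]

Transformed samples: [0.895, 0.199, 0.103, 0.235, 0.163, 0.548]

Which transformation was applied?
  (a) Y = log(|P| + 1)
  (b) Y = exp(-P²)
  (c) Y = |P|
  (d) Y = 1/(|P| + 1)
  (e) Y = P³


Checking option (b) Y = exp(-P²):
  P = -0.334 -> Y = 0.895 ✓
  P = -1.271 -> Y = 0.199 ✓
  P = -1.507 -> Y = 0.103 ✓
All samples match this transformation.

(b) exp(-P²)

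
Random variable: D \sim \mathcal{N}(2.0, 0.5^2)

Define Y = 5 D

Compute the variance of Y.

For Y = aD + b: Var(Y) = a² * Var(D)
Var(D) = 0.5^2 = 0.25
Var(Y) = 5² * 0.25 = 25 * 0.25 = 6.25

6.25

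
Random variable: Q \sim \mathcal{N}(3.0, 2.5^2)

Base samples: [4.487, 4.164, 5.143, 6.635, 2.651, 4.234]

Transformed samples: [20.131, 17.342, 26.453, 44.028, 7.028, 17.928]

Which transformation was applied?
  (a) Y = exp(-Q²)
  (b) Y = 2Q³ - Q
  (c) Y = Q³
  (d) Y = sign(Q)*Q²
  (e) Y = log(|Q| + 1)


Checking option (d) Y = sign(Q)*Q²:
  Q = 4.487 -> Y = 20.131 ✓
  Q = 4.164 -> Y = 17.342 ✓
  Q = 5.143 -> Y = 26.453 ✓
All samples match this transformation.

(d) sign(Q)*Q²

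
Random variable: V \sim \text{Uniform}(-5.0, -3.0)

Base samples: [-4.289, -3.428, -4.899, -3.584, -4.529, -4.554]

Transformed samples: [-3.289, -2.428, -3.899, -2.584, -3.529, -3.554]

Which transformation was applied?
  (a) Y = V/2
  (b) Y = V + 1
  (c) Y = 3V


Checking option (b) Y = V + 1:
  V = -4.289 -> Y = -3.289 ✓
  V = -3.428 -> Y = -2.428 ✓
  V = -4.899 -> Y = -3.899 ✓
All samples match this transformation.

(b) V + 1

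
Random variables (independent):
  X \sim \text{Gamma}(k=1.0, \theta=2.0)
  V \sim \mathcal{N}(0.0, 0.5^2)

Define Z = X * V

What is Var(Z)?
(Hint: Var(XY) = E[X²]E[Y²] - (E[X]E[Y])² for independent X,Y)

Var(XY) = E[X²]E[Y²] - (E[X]E[Y])²
E[X] = 2, Var(X) = 4
E[V] = 0, Var(V) = 0.25
E[X²] = 4 + 2² = 8
E[V²] = 0.25 + 0² = 0.25
Var(Z) = 8*0.25 - (2*0)²
= 2 - 0 = 2

2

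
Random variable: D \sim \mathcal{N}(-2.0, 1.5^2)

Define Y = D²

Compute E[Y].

Using E[X²] = Var(X) + (E[X])²:
E[D] = -2
Var(D) = 1.5^2 = 2.25
E[D²] = 2.25 + (-2)² = 2.25 + 4 = 6.25

6.25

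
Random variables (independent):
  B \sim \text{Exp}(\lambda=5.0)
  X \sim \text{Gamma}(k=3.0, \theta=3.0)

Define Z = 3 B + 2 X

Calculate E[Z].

E[Z] = 3*E[B] + 2*E[X]
E[B] = 0.2
E[X] = 9
E[Z] = 3*0.2 + 2*9 = 18.6

18.6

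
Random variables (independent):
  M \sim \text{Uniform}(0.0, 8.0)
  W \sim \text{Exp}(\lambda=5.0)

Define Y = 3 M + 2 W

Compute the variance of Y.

For independent RVs: Var(aX + bY) = a²Var(X) + b²Var(Y)
Var(M) = 5.3333333
Var(W) = 0.04
Var(Y) = 3²*5.3333333 + 2²*0.04
= 9*5.3333333 + 4*0.04 = 48.16

48.16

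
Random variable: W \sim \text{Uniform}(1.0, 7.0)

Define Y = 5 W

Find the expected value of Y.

For Y = 5W:
E[Y] = 5 * E[W]
E[W] = (1 + 7)/2 = 4
E[Y] = 5 * 4 = 20

20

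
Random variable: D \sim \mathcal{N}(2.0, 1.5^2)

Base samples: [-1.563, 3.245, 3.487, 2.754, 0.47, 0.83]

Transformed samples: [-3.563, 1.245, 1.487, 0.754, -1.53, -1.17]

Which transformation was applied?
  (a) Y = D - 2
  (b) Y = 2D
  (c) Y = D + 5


Checking option (a) Y = D - 2:
  D = -1.563 -> Y = -3.563 ✓
  D = 3.245 -> Y = 1.245 ✓
  D = 3.487 -> Y = 1.487 ✓
All samples match this transformation.

(a) D - 2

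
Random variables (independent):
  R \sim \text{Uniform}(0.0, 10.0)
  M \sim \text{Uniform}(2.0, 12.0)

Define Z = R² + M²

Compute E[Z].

E[Z] = E[R²] + E[M²]
E[R²] = Var(R) + E[R]² = 8.3333333 + 25 = 33.333333
E[M²] = Var(M) + E[M]² = 8.3333333 + 49 = 57.333333
E[Z] = 33.333333 + 57.333333 = 90.666667

90.666667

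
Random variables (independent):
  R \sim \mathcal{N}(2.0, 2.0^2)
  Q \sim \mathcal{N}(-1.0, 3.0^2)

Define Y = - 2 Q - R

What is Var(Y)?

For independent RVs: Var(aX + bY) = a²Var(X) + b²Var(Y)
Var(R) = 4
Var(Q) = 9
Var(Y) = (-1)²*4 + (-2)²*9
= 1*4 + 4*9 = 40

40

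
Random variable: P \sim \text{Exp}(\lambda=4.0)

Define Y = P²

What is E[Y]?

Using E[X²] = Var(X) + (E[X])²:
E[P] = 0.25
Var(P) = 1/4.0^2 = 0.0625
E[P²] = 0.0625 + 0.25² = 0.0625 + 0.0625 = 0.125

0.125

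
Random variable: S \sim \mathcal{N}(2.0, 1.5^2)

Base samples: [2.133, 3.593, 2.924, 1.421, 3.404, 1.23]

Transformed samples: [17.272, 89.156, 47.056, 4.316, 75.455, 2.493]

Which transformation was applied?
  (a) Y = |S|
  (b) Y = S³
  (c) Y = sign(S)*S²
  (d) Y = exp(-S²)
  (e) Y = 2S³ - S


Checking option (e) Y = 2S³ - S:
  S = 2.133 -> Y = 17.272 ✓
  S = 3.593 -> Y = 89.156 ✓
  S = 2.924 -> Y = 47.056 ✓
All samples match this transformation.

(e) 2S³ - S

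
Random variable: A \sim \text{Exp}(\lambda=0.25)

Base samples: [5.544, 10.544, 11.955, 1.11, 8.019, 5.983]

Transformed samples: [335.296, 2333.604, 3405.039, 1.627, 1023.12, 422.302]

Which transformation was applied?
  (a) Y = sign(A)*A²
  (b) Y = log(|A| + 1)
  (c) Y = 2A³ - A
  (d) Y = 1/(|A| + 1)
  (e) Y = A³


Checking option (c) Y = 2A³ - A:
  A = 5.544 -> Y = 335.296 ✓
  A = 10.544 -> Y = 2333.604 ✓
  A = 11.955 -> Y = 3405.039 ✓
All samples match this transformation.

(c) 2A³ - A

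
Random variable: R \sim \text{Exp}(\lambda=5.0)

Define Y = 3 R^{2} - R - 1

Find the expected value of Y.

E[Y] = 3*E[R²] - 1*E[R] - 1
E[R] = 0.2
E[R²] = Var(R) + (E[R])² = 0.04 + 0.04 = 0.08
E[Y] = 3*0.08 - 1*0.2 - 1 = -0.96

-0.96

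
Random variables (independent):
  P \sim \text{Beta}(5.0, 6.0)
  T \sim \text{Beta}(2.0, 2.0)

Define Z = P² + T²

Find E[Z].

E[Z] = E[P²] + E[T²]
E[P²] = Var(P) + E[P]² = 0.020661157 + 0.20661157 = 0.22727273
E[T²] = Var(T) + E[T]² = 0.05 + 0.25 = 0.3
E[Z] = 0.22727273 + 0.3 = 0.52727273

0.52727273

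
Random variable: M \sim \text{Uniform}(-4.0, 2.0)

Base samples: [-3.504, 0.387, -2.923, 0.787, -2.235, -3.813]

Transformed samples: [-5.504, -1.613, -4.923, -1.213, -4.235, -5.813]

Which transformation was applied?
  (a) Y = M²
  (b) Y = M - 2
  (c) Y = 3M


Checking option (b) Y = M - 2:
  M = -3.504 -> Y = -5.504 ✓
  M = 0.387 -> Y = -1.613 ✓
  M = -2.923 -> Y = -4.923 ✓
All samples match this transformation.

(b) M - 2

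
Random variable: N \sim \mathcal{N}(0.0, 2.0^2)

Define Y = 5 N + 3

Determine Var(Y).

For Y = aN + b: Var(Y) = a² * Var(N)
Var(N) = 2.0^2 = 4
Var(Y) = 5² * 4 = 25 * 4 = 100

100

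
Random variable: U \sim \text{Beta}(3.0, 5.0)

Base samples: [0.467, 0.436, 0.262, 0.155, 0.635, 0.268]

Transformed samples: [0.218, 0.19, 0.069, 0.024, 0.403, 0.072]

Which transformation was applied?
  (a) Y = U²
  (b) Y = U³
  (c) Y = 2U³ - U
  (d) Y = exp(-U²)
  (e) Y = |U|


Checking option (a) Y = U²:
  U = 0.467 -> Y = 0.218 ✓
  U = 0.436 -> Y = 0.19 ✓
  U = 0.262 -> Y = 0.069 ✓
All samples match this transformation.

(a) U²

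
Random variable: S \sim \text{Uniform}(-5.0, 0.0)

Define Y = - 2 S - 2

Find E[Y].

For Y = -2S - 2:
E[Y] = -2 * E[S] - 2
E[S] = (-5 + 0)/2 = -2.5
E[Y] = -2 * (-2.5) - 2 = 3

3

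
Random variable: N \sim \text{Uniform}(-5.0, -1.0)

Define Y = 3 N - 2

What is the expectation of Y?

For Y = 3N - 2:
E[Y] = 3 * E[N] - 2
E[N] = (-5 - 1)/2 = -3
E[Y] = 3 * (-3) - 2 = -11

-11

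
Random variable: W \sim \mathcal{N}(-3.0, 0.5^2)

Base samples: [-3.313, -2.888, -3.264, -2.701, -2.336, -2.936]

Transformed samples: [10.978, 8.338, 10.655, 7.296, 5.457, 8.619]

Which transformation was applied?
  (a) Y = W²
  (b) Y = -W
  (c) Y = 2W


Checking option (a) Y = W²:
  W = -3.313 -> Y = 10.978 ✓
  W = -2.888 -> Y = 8.338 ✓
  W = -3.264 -> Y = 10.655 ✓
All samples match this transformation.

(a) W²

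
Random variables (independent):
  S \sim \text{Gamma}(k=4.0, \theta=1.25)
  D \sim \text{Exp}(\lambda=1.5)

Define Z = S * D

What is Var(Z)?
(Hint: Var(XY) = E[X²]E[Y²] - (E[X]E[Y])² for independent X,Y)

Var(XY) = E[X²]E[Y²] - (E[X]E[Y])²
E[S] = 5, Var(S) = 6.25
E[D] = 0.66666667, Var(D) = 0.44444444
E[S²] = 6.25 + 5² = 31.25
E[D²] = 0.44444444 + 0.66666667² = 0.88888889
Var(Z) = 31.25*0.88888889 - (5*0.66666667)²
= 27.777778 - 11.111111 = 16.666667

16.666667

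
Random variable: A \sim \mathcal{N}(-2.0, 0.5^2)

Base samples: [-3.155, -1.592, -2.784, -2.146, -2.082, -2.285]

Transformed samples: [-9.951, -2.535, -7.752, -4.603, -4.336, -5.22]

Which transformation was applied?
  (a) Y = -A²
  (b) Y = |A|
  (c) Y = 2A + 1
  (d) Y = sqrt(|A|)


Checking option (a) Y = -A²:
  A = -3.155 -> Y = -9.951 ✓
  A = -1.592 -> Y = -2.535 ✓
  A = -2.784 -> Y = -7.752 ✓
All samples match this transformation.

(a) -A²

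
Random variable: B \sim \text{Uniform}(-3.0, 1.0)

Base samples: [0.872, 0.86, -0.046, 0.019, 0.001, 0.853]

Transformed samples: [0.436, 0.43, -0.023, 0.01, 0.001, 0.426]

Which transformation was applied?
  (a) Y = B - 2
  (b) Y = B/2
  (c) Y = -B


Checking option (b) Y = B/2:
  B = 0.872 -> Y = 0.436 ✓
  B = 0.86 -> Y = 0.43 ✓
  B = -0.046 -> Y = -0.023 ✓
All samples match this transformation.

(b) B/2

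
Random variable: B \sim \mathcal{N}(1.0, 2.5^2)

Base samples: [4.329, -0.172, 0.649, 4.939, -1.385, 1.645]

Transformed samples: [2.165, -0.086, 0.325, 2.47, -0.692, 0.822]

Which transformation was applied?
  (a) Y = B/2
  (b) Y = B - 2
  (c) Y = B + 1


Checking option (a) Y = B/2:
  B = 4.329 -> Y = 2.165 ✓
  B = -0.172 -> Y = -0.086 ✓
  B = 0.649 -> Y = 0.325 ✓
All samples match this transformation.

(a) B/2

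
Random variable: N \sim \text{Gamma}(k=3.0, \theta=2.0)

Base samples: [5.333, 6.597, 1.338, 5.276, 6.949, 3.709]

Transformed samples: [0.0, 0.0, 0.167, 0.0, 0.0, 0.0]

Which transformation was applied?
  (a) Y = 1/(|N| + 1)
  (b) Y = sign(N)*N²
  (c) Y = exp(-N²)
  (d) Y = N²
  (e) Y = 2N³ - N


Checking option (c) Y = exp(-N²):
  N = 5.333 -> Y = 0.0 ✓
  N = 6.597 -> Y = 0.0 ✓
  N = 1.338 -> Y = 0.167 ✓
All samples match this transformation.

(c) exp(-N²)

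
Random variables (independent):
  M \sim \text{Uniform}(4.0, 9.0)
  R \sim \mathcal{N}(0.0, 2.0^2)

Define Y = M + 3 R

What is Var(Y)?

For independent RVs: Var(aX + bY) = a²Var(X) + b²Var(Y)
Var(M) = 2.0833333
Var(R) = 4
Var(Y) = 1²*2.0833333 + 3²*4
= 1*2.0833333 + 9*4 = 38.083333

38.083333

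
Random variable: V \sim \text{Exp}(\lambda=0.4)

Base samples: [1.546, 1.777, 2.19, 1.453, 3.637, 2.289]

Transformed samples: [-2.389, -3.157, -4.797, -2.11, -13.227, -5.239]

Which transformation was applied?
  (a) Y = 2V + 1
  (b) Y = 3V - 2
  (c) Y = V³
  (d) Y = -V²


Checking option (d) Y = -V²:
  V = 1.546 -> Y = -2.389 ✓
  V = 1.777 -> Y = -3.157 ✓
  V = 2.19 -> Y = -4.797 ✓
All samples match this transformation.

(d) -V²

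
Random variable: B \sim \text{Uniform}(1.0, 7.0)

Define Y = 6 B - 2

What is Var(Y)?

For Y = aB + b: Var(Y) = a² * Var(B)
Var(B) = (7 - 1)^2/12 = 3
Var(Y) = 6² * 3 = 36 * 3 = 108

108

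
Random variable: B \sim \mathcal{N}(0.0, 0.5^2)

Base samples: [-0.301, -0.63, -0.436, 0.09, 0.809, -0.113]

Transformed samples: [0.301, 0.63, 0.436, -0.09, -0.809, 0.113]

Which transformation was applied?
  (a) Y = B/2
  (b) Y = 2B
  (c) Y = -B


Checking option (c) Y = -B:
  B = -0.301 -> Y = 0.301 ✓
  B = -0.63 -> Y = 0.63 ✓
  B = -0.436 -> Y = 0.436 ✓
All samples match this transformation.

(c) -B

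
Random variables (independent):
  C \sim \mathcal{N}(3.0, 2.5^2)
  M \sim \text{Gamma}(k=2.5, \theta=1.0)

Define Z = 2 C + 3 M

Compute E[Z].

E[Z] = 2*E[C] + 3*E[M]
E[C] = 3
E[M] = 2.5
E[Z] = 2*3 + 3*2.5 = 13.5

13.5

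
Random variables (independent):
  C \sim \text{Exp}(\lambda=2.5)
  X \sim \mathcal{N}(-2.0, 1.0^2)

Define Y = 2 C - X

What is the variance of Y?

For independent RVs: Var(aX + bY) = a²Var(X) + b²Var(Y)
Var(C) = 0.16
Var(X) = 1
Var(Y) = 2²*0.16 + (-1)²*1
= 4*0.16 + 1*1 = 1.64

1.64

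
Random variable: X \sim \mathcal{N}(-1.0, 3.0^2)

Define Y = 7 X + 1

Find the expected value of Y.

For Y = 7X + 1:
E[Y] = 7 * E[X] + 1
E[X] = -1.0 = -1
E[Y] = 7 * (-1) + 1 = -6

-6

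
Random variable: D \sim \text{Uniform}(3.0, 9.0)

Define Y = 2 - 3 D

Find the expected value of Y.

For Y = -3D + 2:
E[Y] = -3 * E[D] + 2
E[D] = (3 + 9)/2 = 6
E[Y] = -3 * 6 + 2 = -16

-16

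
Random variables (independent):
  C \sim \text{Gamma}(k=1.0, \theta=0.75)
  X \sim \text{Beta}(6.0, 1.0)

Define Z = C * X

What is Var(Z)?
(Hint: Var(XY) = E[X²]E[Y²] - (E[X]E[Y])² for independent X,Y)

Var(XY) = E[X²]E[Y²] - (E[X]E[Y])²
E[C] = 0.75, Var(C) = 0.5625
E[X] = 0.85714286, Var(X) = 0.015306122
E[C²] = 0.5625 + 0.75² = 1.125
E[X²] = 0.015306122 + 0.85714286² = 0.75
Var(Z) = 1.125*0.75 - (0.75*0.85714286)²
= 0.84375 - 0.41326531 = 0.43048469

0.43048469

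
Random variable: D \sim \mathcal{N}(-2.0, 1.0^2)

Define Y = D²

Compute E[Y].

E[D²] = Var(D) + (E[D])² = 1 + 4 = 5

5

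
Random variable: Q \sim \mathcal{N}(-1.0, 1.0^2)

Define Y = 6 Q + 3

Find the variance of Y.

For Y = aQ + b: Var(Y) = a² * Var(Q)
Var(Q) = 1.0^2 = 1
Var(Y) = 6² * 1 = 36 * 1 = 36

36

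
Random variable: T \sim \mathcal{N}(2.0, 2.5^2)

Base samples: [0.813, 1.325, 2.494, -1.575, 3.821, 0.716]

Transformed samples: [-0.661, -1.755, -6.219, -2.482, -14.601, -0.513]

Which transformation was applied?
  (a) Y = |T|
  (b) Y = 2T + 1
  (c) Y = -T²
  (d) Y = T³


Checking option (c) Y = -T²:
  T = 0.813 -> Y = -0.661 ✓
  T = 1.325 -> Y = -1.755 ✓
  T = 2.494 -> Y = -6.219 ✓
All samples match this transformation.

(c) -T²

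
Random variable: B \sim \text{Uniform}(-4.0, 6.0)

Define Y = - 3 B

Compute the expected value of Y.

For Y = -3B:
E[Y] = -3 * E[B]
E[B] = (-4 + 6)/2 = 1
E[Y] = -3 * 1 = -3

-3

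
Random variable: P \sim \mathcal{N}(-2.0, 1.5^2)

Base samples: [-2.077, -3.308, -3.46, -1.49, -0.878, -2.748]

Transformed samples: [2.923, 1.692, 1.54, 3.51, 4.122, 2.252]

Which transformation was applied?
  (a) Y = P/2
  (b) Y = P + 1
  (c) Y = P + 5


Checking option (c) Y = P + 5:
  P = -2.077 -> Y = 2.923 ✓
  P = -3.308 -> Y = 1.692 ✓
  P = -3.46 -> Y = 1.54 ✓
All samples match this transformation.

(c) P + 5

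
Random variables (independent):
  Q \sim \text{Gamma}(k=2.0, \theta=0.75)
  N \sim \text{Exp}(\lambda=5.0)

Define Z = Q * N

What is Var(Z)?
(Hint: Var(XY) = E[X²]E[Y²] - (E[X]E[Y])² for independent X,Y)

Var(XY) = E[X²]E[Y²] - (E[X]E[Y])²
E[Q] = 1.5, Var(Q) = 1.125
E[N] = 0.2, Var(N) = 0.04
E[Q²] = 1.125 + 1.5² = 3.375
E[N²] = 0.04 + 0.2² = 0.08
Var(Z) = 3.375*0.08 - (1.5*0.2)²
= 0.27 - 0.09 = 0.18

0.18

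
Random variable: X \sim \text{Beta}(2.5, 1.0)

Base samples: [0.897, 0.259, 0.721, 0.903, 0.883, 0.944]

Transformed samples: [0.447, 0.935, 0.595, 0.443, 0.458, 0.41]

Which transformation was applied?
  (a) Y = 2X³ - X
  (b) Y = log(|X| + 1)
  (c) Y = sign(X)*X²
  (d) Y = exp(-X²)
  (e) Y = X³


Checking option (d) Y = exp(-X²):
  X = 0.897 -> Y = 0.447 ✓
  X = 0.259 -> Y = 0.935 ✓
  X = 0.721 -> Y = 0.595 ✓
All samples match this transformation.

(d) exp(-X²)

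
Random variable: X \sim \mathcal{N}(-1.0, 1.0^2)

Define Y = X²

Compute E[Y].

Using E[X²] = Var(X) + (E[X])²:
E[X] = -1
Var(X) = 1.0^2 = 1
E[X²] = 1 + (-1)² = 1 + 1 = 2

2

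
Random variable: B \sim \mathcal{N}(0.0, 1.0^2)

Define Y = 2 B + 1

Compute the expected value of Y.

For Y = 2B + 1:
E[Y] = 2 * E[B] + 1
E[B] = 0.0 = 0
E[Y] = 2 * 0 + 1 = 1

1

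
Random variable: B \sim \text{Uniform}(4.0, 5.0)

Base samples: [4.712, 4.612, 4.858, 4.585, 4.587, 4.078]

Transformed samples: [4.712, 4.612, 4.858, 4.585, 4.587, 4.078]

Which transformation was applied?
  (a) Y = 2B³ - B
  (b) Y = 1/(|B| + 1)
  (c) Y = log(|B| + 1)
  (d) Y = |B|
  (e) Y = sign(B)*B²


Checking option (d) Y = |B|:
  B = 4.712 -> Y = 4.712 ✓
  B = 4.612 -> Y = 4.612 ✓
  B = 4.858 -> Y = 4.858 ✓
All samples match this transformation.

(d) |B|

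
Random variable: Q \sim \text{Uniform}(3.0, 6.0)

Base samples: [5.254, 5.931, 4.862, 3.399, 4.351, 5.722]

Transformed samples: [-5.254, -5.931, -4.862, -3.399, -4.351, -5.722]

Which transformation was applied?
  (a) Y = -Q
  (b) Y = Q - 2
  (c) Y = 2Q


Checking option (a) Y = -Q:
  Q = 5.254 -> Y = -5.254 ✓
  Q = 5.931 -> Y = -5.931 ✓
  Q = 4.862 -> Y = -4.862 ✓
All samples match this transformation.

(a) -Q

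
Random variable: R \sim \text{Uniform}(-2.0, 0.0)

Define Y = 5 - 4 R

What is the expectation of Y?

For Y = -4R + 5:
E[Y] = -4 * E[R] + 5
E[R] = (-2 + 0)/2 = -1
E[Y] = -4 * (-1) + 5 = 9

9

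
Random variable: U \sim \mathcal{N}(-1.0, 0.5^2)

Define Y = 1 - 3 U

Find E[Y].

For Y = -3U + 1:
E[Y] = -3 * E[U] + 1
E[U] = -1.0 = -1
E[Y] = -3 * (-1) + 1 = 4

4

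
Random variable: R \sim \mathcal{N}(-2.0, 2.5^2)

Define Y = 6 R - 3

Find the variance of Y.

For Y = aR + b: Var(Y) = a² * Var(R)
Var(R) = 2.5^2 = 6.25
Var(Y) = 6² * 6.25 = 36 * 6.25 = 225

225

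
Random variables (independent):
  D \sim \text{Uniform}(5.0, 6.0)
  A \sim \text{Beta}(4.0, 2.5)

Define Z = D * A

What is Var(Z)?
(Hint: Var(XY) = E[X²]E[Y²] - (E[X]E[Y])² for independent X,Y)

Var(XY) = E[X²]E[Y²] - (E[X]E[Y])²
E[D] = 5.5, Var(D) = 0.083333333
E[A] = 0.61538462, Var(A) = 0.031558185
E[D²] = 0.083333333 + 5.5² = 30.333333
E[A²] = 0.031558185 + 0.61538462² = 0.41025641
Var(Z) = 30.333333*0.41025641 - (5.5*0.61538462)²
= 12.444444 - 11.455621 = 0.98882314

0.98882314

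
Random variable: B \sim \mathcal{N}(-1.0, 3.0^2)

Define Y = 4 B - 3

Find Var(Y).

For Y = aB + b: Var(Y) = a² * Var(B)
Var(B) = 3.0^2 = 9
Var(Y) = 4² * 9 = 16 * 9 = 144

144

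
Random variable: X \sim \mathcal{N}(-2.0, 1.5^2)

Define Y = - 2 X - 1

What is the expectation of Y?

For Y = -2X - 1:
E[Y] = -2 * E[X] - 1
E[X] = -2.0 = -2
E[Y] = -2 * (-2) - 1 = 3

3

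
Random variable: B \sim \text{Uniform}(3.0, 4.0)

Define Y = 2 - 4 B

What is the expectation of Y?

For Y = -4B + 2:
E[Y] = -4 * E[B] + 2
E[B] = (3 + 4)/2 = 3.5
E[Y] = -4 * 3.5 + 2 = -12

-12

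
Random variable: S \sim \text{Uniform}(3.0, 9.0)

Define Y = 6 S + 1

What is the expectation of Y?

For Y = 6S + 1:
E[Y] = 6 * E[S] + 1
E[S] = (3 + 9)/2 = 6
E[Y] = 6 * 6 + 1 = 37

37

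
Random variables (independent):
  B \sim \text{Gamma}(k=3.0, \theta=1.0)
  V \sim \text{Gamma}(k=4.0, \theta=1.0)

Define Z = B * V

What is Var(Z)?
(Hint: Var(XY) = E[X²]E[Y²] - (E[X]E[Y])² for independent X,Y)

Var(XY) = E[X²]E[Y²] - (E[X]E[Y])²
E[B] = 3, Var(B) = 3
E[V] = 4, Var(V) = 4
E[B²] = 3 + 3² = 12
E[V²] = 4 + 4² = 20
Var(Z) = 12*20 - (3*4)²
= 240 - 144 = 96

96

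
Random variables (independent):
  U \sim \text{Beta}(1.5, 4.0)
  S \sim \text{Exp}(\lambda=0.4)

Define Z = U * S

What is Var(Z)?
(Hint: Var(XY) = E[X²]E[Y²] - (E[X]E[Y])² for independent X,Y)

Var(XY) = E[X²]E[Y²] - (E[X]E[Y])²
E[U] = 0.27272727, Var(U) = 0.03051494
E[S] = 2.5, Var(S) = 6.25
E[U²] = 0.03051494 + 0.27272727² = 0.1048951
E[S²] = 6.25 + 2.5² = 12.5
Var(Z) = 0.1048951*12.5 - (0.27272727*2.5)²
= 1.3111888 - 0.46487603 = 0.84631278

0.84631278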